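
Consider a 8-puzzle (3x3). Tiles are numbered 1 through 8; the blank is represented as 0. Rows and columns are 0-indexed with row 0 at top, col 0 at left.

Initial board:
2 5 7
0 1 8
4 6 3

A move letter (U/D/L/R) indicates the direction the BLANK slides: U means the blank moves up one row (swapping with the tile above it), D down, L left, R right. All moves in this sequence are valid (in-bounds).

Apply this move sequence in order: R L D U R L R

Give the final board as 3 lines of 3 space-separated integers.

After move 1 (R):
2 5 7
1 0 8
4 6 3

After move 2 (L):
2 5 7
0 1 8
4 6 3

After move 3 (D):
2 5 7
4 1 8
0 6 3

After move 4 (U):
2 5 7
0 1 8
4 6 3

After move 5 (R):
2 5 7
1 0 8
4 6 3

After move 6 (L):
2 5 7
0 1 8
4 6 3

After move 7 (R):
2 5 7
1 0 8
4 6 3

Answer: 2 5 7
1 0 8
4 6 3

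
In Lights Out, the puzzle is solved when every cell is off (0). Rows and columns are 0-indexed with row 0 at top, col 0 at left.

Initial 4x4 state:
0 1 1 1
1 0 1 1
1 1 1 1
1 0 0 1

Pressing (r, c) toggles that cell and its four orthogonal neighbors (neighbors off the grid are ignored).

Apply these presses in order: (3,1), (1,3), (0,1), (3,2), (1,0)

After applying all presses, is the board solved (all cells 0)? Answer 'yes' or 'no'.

After press 1 at (3,1):
0 1 1 1
1 0 1 1
1 0 1 1
0 1 1 1

After press 2 at (1,3):
0 1 1 0
1 0 0 0
1 0 1 0
0 1 1 1

After press 3 at (0,1):
1 0 0 0
1 1 0 0
1 0 1 0
0 1 1 1

After press 4 at (3,2):
1 0 0 0
1 1 0 0
1 0 0 0
0 0 0 0

After press 5 at (1,0):
0 0 0 0
0 0 0 0
0 0 0 0
0 0 0 0

Lights still on: 0

Answer: yes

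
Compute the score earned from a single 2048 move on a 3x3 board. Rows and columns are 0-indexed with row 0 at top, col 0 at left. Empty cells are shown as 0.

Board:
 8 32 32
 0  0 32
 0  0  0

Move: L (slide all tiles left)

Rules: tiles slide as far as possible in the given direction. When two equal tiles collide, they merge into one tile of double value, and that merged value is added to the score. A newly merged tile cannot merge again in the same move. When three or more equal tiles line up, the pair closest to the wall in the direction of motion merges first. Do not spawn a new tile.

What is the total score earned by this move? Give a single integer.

Slide left:
row 0: [8, 32, 32] -> [8, 64, 0]  score +64 (running 64)
row 1: [0, 0, 32] -> [32, 0, 0]  score +0 (running 64)
row 2: [0, 0, 0] -> [0, 0, 0]  score +0 (running 64)
Board after move:
 8 64  0
32  0  0
 0  0  0

Answer: 64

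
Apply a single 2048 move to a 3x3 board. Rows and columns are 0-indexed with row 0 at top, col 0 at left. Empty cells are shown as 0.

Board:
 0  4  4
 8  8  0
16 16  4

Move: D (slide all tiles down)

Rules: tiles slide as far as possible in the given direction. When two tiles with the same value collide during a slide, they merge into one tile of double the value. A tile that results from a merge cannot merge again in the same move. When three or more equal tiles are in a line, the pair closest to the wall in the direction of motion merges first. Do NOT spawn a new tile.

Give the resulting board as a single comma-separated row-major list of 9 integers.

Slide down:
col 0: [0, 8, 16] -> [0, 8, 16]
col 1: [4, 8, 16] -> [4, 8, 16]
col 2: [4, 0, 4] -> [0, 0, 8]

Answer: 0, 4, 0, 8, 8, 0, 16, 16, 8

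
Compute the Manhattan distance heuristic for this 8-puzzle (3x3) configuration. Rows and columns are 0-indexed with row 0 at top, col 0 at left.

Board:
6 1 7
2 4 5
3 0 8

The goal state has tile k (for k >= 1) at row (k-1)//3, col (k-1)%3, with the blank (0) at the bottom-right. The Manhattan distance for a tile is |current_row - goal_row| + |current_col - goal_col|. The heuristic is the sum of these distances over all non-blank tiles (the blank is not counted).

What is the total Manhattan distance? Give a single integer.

Answer: 17

Derivation:
Tile 6: at (0,0), goal (1,2), distance |0-1|+|0-2| = 3
Tile 1: at (0,1), goal (0,0), distance |0-0|+|1-0| = 1
Tile 7: at (0,2), goal (2,0), distance |0-2|+|2-0| = 4
Tile 2: at (1,0), goal (0,1), distance |1-0|+|0-1| = 2
Tile 4: at (1,1), goal (1,0), distance |1-1|+|1-0| = 1
Tile 5: at (1,2), goal (1,1), distance |1-1|+|2-1| = 1
Tile 3: at (2,0), goal (0,2), distance |2-0|+|0-2| = 4
Tile 8: at (2,2), goal (2,1), distance |2-2|+|2-1| = 1
Sum: 3 + 1 + 4 + 2 + 1 + 1 + 4 + 1 = 17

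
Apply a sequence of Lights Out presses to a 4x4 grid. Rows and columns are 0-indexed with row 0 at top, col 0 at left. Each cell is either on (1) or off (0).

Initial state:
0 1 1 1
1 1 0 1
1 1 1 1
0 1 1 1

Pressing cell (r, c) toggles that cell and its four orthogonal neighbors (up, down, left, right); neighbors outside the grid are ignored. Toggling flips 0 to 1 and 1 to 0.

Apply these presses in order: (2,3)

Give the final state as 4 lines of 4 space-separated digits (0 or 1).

Answer: 0 1 1 1
1 1 0 0
1 1 0 0
0 1 1 0

Derivation:
After press 1 at (2,3):
0 1 1 1
1 1 0 0
1 1 0 0
0 1 1 0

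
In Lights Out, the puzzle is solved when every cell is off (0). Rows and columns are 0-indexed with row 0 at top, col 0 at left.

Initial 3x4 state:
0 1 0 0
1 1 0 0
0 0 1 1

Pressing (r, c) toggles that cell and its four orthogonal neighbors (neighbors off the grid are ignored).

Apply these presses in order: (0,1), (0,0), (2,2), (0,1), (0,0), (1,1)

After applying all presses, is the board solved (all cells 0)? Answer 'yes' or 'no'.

After press 1 at (0,1):
1 0 1 0
1 0 0 0
0 0 1 1

After press 2 at (0,0):
0 1 1 0
0 0 0 0
0 0 1 1

After press 3 at (2,2):
0 1 1 0
0 0 1 0
0 1 0 0

After press 4 at (0,1):
1 0 0 0
0 1 1 0
0 1 0 0

After press 5 at (0,0):
0 1 0 0
1 1 1 0
0 1 0 0

After press 6 at (1,1):
0 0 0 0
0 0 0 0
0 0 0 0

Lights still on: 0

Answer: yes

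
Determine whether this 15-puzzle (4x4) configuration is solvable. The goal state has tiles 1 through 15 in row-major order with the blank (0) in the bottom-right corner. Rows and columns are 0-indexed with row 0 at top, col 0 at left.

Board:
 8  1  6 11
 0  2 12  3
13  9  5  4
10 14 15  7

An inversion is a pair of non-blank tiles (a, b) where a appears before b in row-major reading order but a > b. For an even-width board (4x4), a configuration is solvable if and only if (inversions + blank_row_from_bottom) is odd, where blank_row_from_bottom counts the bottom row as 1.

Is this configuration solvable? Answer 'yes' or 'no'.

Answer: yes

Derivation:
Inversions: 36
Blank is in row 1 (0-indexed from top), which is row 3 counting from the bottom (bottom = 1).
36 + 3 = 39, which is odd, so the puzzle is solvable.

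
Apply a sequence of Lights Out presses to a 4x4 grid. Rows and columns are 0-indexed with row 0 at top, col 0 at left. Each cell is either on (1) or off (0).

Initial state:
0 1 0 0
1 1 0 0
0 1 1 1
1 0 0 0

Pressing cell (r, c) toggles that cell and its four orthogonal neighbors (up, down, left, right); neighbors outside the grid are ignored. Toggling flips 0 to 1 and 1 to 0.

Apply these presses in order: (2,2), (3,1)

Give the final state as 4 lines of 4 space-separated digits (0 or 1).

After press 1 at (2,2):
0 1 0 0
1 1 1 0
0 0 0 0
1 0 1 0

After press 2 at (3,1):
0 1 0 0
1 1 1 0
0 1 0 0
0 1 0 0

Answer: 0 1 0 0
1 1 1 0
0 1 0 0
0 1 0 0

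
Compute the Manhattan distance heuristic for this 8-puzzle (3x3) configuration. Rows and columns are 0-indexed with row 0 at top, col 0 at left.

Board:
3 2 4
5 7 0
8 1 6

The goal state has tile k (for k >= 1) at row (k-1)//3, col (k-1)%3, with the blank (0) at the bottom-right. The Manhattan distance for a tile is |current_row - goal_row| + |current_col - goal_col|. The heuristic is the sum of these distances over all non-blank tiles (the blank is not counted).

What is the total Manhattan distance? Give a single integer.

Answer: 13

Derivation:
Tile 3: at (0,0), goal (0,2), distance |0-0|+|0-2| = 2
Tile 2: at (0,1), goal (0,1), distance |0-0|+|1-1| = 0
Tile 4: at (0,2), goal (1,0), distance |0-1|+|2-0| = 3
Tile 5: at (1,0), goal (1,1), distance |1-1|+|0-1| = 1
Tile 7: at (1,1), goal (2,0), distance |1-2|+|1-0| = 2
Tile 8: at (2,0), goal (2,1), distance |2-2|+|0-1| = 1
Tile 1: at (2,1), goal (0,0), distance |2-0|+|1-0| = 3
Tile 6: at (2,2), goal (1,2), distance |2-1|+|2-2| = 1
Sum: 2 + 0 + 3 + 1 + 2 + 1 + 3 + 1 = 13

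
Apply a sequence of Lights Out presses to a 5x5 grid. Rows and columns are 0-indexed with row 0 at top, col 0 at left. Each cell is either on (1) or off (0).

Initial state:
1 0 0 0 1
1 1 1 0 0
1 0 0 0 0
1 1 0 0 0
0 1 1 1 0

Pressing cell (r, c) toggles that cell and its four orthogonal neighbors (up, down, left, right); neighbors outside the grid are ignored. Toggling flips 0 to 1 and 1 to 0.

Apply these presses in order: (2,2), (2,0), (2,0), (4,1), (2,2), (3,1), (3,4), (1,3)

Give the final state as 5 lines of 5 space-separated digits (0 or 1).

Answer: 1 0 0 1 1
1 1 0 1 1
1 1 0 1 1
0 1 1 1 1
1 1 0 1 1

Derivation:
After press 1 at (2,2):
1 0 0 0 1
1 1 0 0 0
1 1 1 1 0
1 1 1 0 0
0 1 1 1 0

After press 2 at (2,0):
1 0 0 0 1
0 1 0 0 0
0 0 1 1 0
0 1 1 0 0
0 1 1 1 0

After press 3 at (2,0):
1 0 0 0 1
1 1 0 0 0
1 1 1 1 0
1 1 1 0 0
0 1 1 1 0

After press 4 at (4,1):
1 0 0 0 1
1 1 0 0 0
1 1 1 1 0
1 0 1 0 0
1 0 0 1 0

After press 5 at (2,2):
1 0 0 0 1
1 1 1 0 0
1 0 0 0 0
1 0 0 0 0
1 0 0 1 0

After press 6 at (3,1):
1 0 0 0 1
1 1 1 0 0
1 1 0 0 0
0 1 1 0 0
1 1 0 1 0

After press 7 at (3,4):
1 0 0 0 1
1 1 1 0 0
1 1 0 0 1
0 1 1 1 1
1 1 0 1 1

After press 8 at (1,3):
1 0 0 1 1
1 1 0 1 1
1 1 0 1 1
0 1 1 1 1
1 1 0 1 1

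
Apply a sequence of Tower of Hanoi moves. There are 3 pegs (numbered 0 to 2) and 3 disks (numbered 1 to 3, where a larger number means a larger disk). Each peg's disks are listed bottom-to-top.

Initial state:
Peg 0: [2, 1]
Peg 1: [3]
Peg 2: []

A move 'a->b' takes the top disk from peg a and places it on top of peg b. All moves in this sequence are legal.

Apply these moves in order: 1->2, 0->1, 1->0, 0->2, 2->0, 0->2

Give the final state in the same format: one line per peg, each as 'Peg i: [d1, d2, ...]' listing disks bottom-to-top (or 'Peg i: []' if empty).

After move 1 (1->2):
Peg 0: [2, 1]
Peg 1: []
Peg 2: [3]

After move 2 (0->1):
Peg 0: [2]
Peg 1: [1]
Peg 2: [3]

After move 3 (1->0):
Peg 0: [2, 1]
Peg 1: []
Peg 2: [3]

After move 4 (0->2):
Peg 0: [2]
Peg 1: []
Peg 2: [3, 1]

After move 5 (2->0):
Peg 0: [2, 1]
Peg 1: []
Peg 2: [3]

After move 6 (0->2):
Peg 0: [2]
Peg 1: []
Peg 2: [3, 1]

Answer: Peg 0: [2]
Peg 1: []
Peg 2: [3, 1]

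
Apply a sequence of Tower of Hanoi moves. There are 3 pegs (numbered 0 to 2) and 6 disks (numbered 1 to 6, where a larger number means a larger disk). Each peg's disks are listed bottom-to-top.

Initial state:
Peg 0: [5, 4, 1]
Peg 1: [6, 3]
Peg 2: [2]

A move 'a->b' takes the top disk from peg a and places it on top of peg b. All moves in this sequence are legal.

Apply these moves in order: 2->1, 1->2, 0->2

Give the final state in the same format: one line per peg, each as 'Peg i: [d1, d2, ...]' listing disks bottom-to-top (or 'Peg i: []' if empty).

Answer: Peg 0: [5, 4]
Peg 1: [6, 3]
Peg 2: [2, 1]

Derivation:
After move 1 (2->1):
Peg 0: [5, 4, 1]
Peg 1: [6, 3, 2]
Peg 2: []

After move 2 (1->2):
Peg 0: [5, 4, 1]
Peg 1: [6, 3]
Peg 2: [2]

After move 3 (0->2):
Peg 0: [5, 4]
Peg 1: [6, 3]
Peg 2: [2, 1]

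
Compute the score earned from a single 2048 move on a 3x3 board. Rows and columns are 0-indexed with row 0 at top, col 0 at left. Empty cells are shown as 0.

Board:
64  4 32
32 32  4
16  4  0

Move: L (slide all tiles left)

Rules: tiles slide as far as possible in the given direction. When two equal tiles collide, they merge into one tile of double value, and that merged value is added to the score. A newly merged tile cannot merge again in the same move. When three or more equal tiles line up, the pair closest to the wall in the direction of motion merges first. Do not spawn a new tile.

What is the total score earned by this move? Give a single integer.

Slide left:
row 0: [64, 4, 32] -> [64, 4, 32]  score +0 (running 0)
row 1: [32, 32, 4] -> [64, 4, 0]  score +64 (running 64)
row 2: [16, 4, 0] -> [16, 4, 0]  score +0 (running 64)
Board after move:
64  4 32
64  4  0
16  4  0

Answer: 64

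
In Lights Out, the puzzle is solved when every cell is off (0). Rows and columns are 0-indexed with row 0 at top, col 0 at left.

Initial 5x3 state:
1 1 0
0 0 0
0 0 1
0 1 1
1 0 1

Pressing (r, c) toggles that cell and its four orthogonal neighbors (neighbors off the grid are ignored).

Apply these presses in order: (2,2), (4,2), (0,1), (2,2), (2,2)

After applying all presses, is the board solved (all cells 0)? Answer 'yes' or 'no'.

Answer: no

Derivation:
After press 1 at (2,2):
1 1 0
0 0 1
0 1 0
0 1 0
1 0 1

After press 2 at (4,2):
1 1 0
0 0 1
0 1 0
0 1 1
1 1 0

After press 3 at (0,1):
0 0 1
0 1 1
0 1 0
0 1 1
1 1 0

After press 4 at (2,2):
0 0 1
0 1 0
0 0 1
0 1 0
1 1 0

After press 5 at (2,2):
0 0 1
0 1 1
0 1 0
0 1 1
1 1 0

Lights still on: 8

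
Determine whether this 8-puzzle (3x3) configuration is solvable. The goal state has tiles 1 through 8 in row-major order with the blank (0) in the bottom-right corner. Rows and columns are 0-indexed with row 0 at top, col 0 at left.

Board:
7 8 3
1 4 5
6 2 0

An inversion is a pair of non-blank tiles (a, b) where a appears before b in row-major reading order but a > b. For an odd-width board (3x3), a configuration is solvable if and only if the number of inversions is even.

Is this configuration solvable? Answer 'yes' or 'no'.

Answer: no

Derivation:
Inversions (pairs i<j in row-major order where tile[i] > tile[j] > 0): 17
17 is odd, so the puzzle is not solvable.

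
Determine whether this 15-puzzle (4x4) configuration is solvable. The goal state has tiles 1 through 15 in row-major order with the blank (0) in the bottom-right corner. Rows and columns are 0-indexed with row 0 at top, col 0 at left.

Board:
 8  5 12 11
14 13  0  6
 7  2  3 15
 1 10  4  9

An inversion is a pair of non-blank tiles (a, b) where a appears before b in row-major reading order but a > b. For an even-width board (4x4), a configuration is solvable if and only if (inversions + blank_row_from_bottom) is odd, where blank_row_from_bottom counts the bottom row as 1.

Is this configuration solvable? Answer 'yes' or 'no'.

Inversions: 61
Blank is in row 1 (0-indexed from top), which is row 3 counting from the bottom (bottom = 1).
61 + 3 = 64, which is even, so the puzzle is not solvable.

Answer: no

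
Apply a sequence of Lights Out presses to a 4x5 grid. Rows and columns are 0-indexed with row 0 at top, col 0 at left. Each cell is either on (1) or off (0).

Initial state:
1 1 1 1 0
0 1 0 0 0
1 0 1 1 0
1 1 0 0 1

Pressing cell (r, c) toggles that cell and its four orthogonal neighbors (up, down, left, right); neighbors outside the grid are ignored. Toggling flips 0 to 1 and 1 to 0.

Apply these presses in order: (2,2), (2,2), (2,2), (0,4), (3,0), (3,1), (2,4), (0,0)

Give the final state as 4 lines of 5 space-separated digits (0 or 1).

After press 1 at (2,2):
1 1 1 1 0
0 1 1 0 0
1 1 0 0 0
1 1 1 0 1

After press 2 at (2,2):
1 1 1 1 0
0 1 0 0 0
1 0 1 1 0
1 1 0 0 1

After press 3 at (2,2):
1 1 1 1 0
0 1 1 0 0
1 1 0 0 0
1 1 1 0 1

After press 4 at (0,4):
1 1 1 0 1
0 1 1 0 1
1 1 0 0 0
1 1 1 0 1

After press 5 at (3,0):
1 1 1 0 1
0 1 1 0 1
0 1 0 0 0
0 0 1 0 1

After press 6 at (3,1):
1 1 1 0 1
0 1 1 0 1
0 0 0 0 0
1 1 0 0 1

After press 7 at (2,4):
1 1 1 0 1
0 1 1 0 0
0 0 0 1 1
1 1 0 0 0

After press 8 at (0,0):
0 0 1 0 1
1 1 1 0 0
0 0 0 1 1
1 1 0 0 0

Answer: 0 0 1 0 1
1 1 1 0 0
0 0 0 1 1
1 1 0 0 0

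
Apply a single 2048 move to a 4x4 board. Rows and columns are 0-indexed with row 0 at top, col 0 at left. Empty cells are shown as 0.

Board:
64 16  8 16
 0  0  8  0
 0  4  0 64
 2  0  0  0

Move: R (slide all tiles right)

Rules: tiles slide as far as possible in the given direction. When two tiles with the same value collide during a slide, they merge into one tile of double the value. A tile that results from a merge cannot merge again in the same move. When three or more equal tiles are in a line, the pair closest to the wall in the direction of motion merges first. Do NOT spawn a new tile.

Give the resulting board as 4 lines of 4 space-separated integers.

Answer: 64 16  8 16
 0  0  0  8
 0  0  4 64
 0  0  0  2

Derivation:
Slide right:
row 0: [64, 16, 8, 16] -> [64, 16, 8, 16]
row 1: [0, 0, 8, 0] -> [0, 0, 0, 8]
row 2: [0, 4, 0, 64] -> [0, 0, 4, 64]
row 3: [2, 0, 0, 0] -> [0, 0, 0, 2]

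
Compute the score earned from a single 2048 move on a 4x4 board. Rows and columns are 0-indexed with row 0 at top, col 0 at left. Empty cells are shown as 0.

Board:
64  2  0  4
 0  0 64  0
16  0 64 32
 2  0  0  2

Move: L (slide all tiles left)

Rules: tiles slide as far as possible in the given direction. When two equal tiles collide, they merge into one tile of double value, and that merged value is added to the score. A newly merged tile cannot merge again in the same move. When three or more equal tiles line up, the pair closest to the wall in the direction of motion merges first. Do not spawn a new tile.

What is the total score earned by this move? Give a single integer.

Slide left:
row 0: [64, 2, 0, 4] -> [64, 2, 4, 0]  score +0 (running 0)
row 1: [0, 0, 64, 0] -> [64, 0, 0, 0]  score +0 (running 0)
row 2: [16, 0, 64, 32] -> [16, 64, 32, 0]  score +0 (running 0)
row 3: [2, 0, 0, 2] -> [4, 0, 0, 0]  score +4 (running 4)
Board after move:
64  2  4  0
64  0  0  0
16 64 32  0
 4  0  0  0

Answer: 4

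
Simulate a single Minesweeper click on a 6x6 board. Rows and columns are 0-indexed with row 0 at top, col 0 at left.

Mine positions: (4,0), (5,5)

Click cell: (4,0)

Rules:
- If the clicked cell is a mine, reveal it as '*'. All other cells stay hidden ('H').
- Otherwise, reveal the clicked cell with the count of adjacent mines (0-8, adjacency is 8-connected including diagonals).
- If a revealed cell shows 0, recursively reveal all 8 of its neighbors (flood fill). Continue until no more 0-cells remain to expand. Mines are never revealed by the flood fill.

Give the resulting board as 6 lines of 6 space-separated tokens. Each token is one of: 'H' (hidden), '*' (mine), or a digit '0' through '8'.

H H H H H H
H H H H H H
H H H H H H
H H H H H H
* H H H H H
H H H H H H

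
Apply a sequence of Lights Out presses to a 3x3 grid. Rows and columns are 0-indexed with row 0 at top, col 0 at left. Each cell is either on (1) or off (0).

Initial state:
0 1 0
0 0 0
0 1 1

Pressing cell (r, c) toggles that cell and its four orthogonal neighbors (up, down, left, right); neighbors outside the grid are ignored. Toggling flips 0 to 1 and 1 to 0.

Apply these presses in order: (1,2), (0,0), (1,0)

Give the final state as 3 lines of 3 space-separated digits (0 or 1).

After press 1 at (1,2):
0 1 1
0 1 1
0 1 0

After press 2 at (0,0):
1 0 1
1 1 1
0 1 0

After press 3 at (1,0):
0 0 1
0 0 1
1 1 0

Answer: 0 0 1
0 0 1
1 1 0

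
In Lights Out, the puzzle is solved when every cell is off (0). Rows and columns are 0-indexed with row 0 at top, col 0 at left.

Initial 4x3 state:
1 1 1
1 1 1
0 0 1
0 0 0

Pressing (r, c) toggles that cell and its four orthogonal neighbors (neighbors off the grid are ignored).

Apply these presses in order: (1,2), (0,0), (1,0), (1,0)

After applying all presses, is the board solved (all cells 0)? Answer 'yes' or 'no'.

Answer: yes

Derivation:
After press 1 at (1,2):
1 1 0
1 0 0
0 0 0
0 0 0

After press 2 at (0,0):
0 0 0
0 0 0
0 0 0
0 0 0

After press 3 at (1,0):
1 0 0
1 1 0
1 0 0
0 0 0

After press 4 at (1,0):
0 0 0
0 0 0
0 0 0
0 0 0

Lights still on: 0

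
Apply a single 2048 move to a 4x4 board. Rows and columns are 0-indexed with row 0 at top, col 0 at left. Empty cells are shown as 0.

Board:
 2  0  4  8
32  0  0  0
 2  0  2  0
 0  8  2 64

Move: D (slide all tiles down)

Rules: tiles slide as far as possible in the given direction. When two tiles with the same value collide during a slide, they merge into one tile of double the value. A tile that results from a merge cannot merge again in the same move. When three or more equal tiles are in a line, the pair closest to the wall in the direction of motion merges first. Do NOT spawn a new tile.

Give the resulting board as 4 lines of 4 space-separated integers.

Slide down:
col 0: [2, 32, 2, 0] -> [0, 2, 32, 2]
col 1: [0, 0, 0, 8] -> [0, 0, 0, 8]
col 2: [4, 0, 2, 2] -> [0, 0, 4, 4]
col 3: [8, 0, 0, 64] -> [0, 0, 8, 64]

Answer:  0  0  0  0
 2  0  0  0
32  0  4  8
 2  8  4 64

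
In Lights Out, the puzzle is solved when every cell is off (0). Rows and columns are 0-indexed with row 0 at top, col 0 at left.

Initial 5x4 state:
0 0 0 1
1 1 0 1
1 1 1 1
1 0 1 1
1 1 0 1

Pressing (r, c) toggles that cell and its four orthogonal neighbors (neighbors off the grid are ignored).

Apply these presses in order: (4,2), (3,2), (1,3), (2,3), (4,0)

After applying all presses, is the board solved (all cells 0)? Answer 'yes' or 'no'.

Answer: no

Derivation:
After press 1 at (4,2):
0 0 0 1
1 1 0 1
1 1 1 1
1 0 0 1
1 0 1 0

After press 2 at (3,2):
0 0 0 1
1 1 0 1
1 1 0 1
1 1 1 0
1 0 0 0

After press 3 at (1,3):
0 0 0 0
1 1 1 0
1 1 0 0
1 1 1 0
1 0 0 0

After press 4 at (2,3):
0 0 0 0
1 1 1 1
1 1 1 1
1 1 1 1
1 0 0 0

After press 5 at (4,0):
0 0 0 0
1 1 1 1
1 1 1 1
0 1 1 1
0 1 0 0

Lights still on: 12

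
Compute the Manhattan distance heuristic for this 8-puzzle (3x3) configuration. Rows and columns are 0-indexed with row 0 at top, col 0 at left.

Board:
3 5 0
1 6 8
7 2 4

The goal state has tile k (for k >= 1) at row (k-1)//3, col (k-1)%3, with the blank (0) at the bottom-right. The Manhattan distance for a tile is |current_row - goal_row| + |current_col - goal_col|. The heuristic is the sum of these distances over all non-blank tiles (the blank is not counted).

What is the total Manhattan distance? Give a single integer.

Tile 3: (0,0)->(0,2) = 2
Tile 5: (0,1)->(1,1) = 1
Tile 1: (1,0)->(0,0) = 1
Tile 6: (1,1)->(1,2) = 1
Tile 8: (1,2)->(2,1) = 2
Tile 7: (2,0)->(2,0) = 0
Tile 2: (2,1)->(0,1) = 2
Tile 4: (2,2)->(1,0) = 3
Sum: 2 + 1 + 1 + 1 + 2 + 0 + 2 + 3 = 12

Answer: 12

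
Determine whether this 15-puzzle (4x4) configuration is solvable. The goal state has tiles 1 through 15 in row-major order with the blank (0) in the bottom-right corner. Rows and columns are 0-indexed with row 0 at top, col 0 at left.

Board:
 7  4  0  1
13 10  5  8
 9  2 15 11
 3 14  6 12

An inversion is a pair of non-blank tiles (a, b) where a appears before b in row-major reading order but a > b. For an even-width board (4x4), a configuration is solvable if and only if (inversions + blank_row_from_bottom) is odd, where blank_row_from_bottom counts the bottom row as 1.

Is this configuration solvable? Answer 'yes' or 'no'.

Inversions: 41
Blank is in row 0 (0-indexed from top), which is row 4 counting from the bottom (bottom = 1).
41 + 4 = 45, which is odd, so the puzzle is solvable.

Answer: yes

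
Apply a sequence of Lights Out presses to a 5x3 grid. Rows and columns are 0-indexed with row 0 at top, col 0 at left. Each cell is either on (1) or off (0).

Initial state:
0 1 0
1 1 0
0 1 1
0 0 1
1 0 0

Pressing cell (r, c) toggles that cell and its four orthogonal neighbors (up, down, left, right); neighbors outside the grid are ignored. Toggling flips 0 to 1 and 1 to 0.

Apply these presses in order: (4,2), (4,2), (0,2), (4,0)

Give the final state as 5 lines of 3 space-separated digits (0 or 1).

Answer: 0 0 1
1 1 1
0 1 1
1 0 1
0 1 0

Derivation:
After press 1 at (4,2):
0 1 0
1 1 0
0 1 1
0 0 0
1 1 1

After press 2 at (4,2):
0 1 0
1 1 0
0 1 1
0 0 1
1 0 0

After press 3 at (0,2):
0 0 1
1 1 1
0 1 1
0 0 1
1 0 0

After press 4 at (4,0):
0 0 1
1 1 1
0 1 1
1 0 1
0 1 0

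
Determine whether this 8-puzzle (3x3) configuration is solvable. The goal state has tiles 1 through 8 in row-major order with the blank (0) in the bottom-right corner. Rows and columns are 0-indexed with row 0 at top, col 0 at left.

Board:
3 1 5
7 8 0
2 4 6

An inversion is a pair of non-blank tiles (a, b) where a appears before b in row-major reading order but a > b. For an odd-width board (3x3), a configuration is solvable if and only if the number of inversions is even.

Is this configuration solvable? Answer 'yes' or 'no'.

Answer: yes

Derivation:
Inversions (pairs i<j in row-major order where tile[i] > tile[j] > 0): 10
10 is even, so the puzzle is solvable.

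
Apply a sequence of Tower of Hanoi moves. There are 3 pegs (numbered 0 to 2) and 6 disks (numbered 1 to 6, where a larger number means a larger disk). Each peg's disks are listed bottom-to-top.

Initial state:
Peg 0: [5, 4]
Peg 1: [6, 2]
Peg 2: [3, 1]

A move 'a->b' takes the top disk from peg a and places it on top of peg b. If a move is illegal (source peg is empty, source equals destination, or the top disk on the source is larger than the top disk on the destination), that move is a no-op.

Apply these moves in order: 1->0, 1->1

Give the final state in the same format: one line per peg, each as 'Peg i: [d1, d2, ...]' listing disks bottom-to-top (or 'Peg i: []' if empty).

After move 1 (1->0):
Peg 0: [5, 4, 2]
Peg 1: [6]
Peg 2: [3, 1]

After move 2 (1->1):
Peg 0: [5, 4, 2]
Peg 1: [6]
Peg 2: [3, 1]

Answer: Peg 0: [5, 4, 2]
Peg 1: [6]
Peg 2: [3, 1]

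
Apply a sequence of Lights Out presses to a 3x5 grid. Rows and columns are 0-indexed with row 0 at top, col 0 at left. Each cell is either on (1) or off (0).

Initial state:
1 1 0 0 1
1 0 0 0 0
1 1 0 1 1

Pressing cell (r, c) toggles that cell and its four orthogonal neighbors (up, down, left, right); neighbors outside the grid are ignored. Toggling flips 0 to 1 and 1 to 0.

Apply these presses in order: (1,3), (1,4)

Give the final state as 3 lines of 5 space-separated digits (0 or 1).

Answer: 1 1 0 1 0
1 0 1 0 0
1 1 0 0 0

Derivation:
After press 1 at (1,3):
1 1 0 1 1
1 0 1 1 1
1 1 0 0 1

After press 2 at (1,4):
1 1 0 1 0
1 0 1 0 0
1 1 0 0 0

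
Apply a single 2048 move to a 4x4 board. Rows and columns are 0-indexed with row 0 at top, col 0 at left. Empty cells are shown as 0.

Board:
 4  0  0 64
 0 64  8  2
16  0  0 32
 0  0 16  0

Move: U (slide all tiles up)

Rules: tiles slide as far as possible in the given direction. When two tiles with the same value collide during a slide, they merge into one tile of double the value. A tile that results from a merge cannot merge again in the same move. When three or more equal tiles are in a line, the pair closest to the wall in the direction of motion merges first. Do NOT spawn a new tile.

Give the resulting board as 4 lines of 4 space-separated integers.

Answer:  4 64  8 64
16  0 16  2
 0  0  0 32
 0  0  0  0

Derivation:
Slide up:
col 0: [4, 0, 16, 0] -> [4, 16, 0, 0]
col 1: [0, 64, 0, 0] -> [64, 0, 0, 0]
col 2: [0, 8, 0, 16] -> [8, 16, 0, 0]
col 3: [64, 2, 32, 0] -> [64, 2, 32, 0]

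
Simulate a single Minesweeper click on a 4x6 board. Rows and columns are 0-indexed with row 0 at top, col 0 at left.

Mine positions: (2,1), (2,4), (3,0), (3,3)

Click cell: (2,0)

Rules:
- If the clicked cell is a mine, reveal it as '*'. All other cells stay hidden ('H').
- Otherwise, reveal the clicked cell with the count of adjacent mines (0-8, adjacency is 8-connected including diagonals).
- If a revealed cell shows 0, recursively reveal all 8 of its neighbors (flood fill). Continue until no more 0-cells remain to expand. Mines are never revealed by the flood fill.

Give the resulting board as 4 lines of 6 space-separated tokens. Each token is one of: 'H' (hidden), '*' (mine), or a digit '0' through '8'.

H H H H H H
H H H H H H
2 H H H H H
H H H H H H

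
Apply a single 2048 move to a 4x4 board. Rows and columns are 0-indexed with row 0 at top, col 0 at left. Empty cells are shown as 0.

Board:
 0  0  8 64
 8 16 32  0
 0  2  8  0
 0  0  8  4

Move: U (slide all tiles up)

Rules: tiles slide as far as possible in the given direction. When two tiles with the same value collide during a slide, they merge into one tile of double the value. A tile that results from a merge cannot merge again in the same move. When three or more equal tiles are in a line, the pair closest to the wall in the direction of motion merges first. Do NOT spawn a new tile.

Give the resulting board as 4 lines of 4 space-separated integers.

Slide up:
col 0: [0, 8, 0, 0] -> [8, 0, 0, 0]
col 1: [0, 16, 2, 0] -> [16, 2, 0, 0]
col 2: [8, 32, 8, 8] -> [8, 32, 16, 0]
col 3: [64, 0, 0, 4] -> [64, 4, 0, 0]

Answer:  8 16  8 64
 0  2 32  4
 0  0 16  0
 0  0  0  0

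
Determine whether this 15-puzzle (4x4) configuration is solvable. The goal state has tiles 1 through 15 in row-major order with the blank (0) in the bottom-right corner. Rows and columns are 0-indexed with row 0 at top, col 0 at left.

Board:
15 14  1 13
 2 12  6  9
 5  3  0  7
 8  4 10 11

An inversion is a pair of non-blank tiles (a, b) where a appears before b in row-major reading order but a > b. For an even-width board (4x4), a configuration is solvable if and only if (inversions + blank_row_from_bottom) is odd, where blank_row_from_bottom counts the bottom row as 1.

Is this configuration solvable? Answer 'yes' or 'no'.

Inversions: 59
Blank is in row 2 (0-indexed from top), which is row 2 counting from the bottom (bottom = 1).
59 + 2 = 61, which is odd, so the puzzle is solvable.

Answer: yes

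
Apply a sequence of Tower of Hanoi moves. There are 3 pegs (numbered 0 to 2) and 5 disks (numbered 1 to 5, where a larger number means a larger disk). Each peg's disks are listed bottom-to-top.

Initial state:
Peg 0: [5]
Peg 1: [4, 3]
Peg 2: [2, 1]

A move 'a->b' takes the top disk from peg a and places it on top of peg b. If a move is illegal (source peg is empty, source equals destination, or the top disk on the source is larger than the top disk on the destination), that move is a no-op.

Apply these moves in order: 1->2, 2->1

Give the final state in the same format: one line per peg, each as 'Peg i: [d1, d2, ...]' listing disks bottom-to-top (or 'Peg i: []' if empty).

After move 1 (1->2):
Peg 0: [5]
Peg 1: [4, 3]
Peg 2: [2, 1]

After move 2 (2->1):
Peg 0: [5]
Peg 1: [4, 3, 1]
Peg 2: [2]

Answer: Peg 0: [5]
Peg 1: [4, 3, 1]
Peg 2: [2]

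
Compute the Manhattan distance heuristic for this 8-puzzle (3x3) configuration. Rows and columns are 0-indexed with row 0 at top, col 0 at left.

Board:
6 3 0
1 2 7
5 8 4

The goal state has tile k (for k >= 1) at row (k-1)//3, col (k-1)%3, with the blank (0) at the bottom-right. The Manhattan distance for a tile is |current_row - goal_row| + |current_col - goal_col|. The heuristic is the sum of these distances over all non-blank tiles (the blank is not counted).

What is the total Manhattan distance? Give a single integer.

Answer: 14

Derivation:
Tile 6: (0,0)->(1,2) = 3
Tile 3: (0,1)->(0,2) = 1
Tile 1: (1,0)->(0,0) = 1
Tile 2: (1,1)->(0,1) = 1
Tile 7: (1,2)->(2,0) = 3
Tile 5: (2,0)->(1,1) = 2
Tile 8: (2,1)->(2,1) = 0
Tile 4: (2,2)->(1,0) = 3
Sum: 3 + 1 + 1 + 1 + 3 + 2 + 0 + 3 = 14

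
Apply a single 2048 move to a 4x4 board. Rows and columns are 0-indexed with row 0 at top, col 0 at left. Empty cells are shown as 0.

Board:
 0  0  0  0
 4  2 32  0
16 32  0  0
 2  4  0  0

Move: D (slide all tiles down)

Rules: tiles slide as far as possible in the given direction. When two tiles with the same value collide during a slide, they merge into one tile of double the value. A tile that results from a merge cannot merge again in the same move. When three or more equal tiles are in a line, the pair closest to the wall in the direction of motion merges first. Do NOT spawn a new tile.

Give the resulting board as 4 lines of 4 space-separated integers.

Slide down:
col 0: [0, 4, 16, 2] -> [0, 4, 16, 2]
col 1: [0, 2, 32, 4] -> [0, 2, 32, 4]
col 2: [0, 32, 0, 0] -> [0, 0, 0, 32]
col 3: [0, 0, 0, 0] -> [0, 0, 0, 0]

Answer:  0  0  0  0
 4  2  0  0
16 32  0  0
 2  4 32  0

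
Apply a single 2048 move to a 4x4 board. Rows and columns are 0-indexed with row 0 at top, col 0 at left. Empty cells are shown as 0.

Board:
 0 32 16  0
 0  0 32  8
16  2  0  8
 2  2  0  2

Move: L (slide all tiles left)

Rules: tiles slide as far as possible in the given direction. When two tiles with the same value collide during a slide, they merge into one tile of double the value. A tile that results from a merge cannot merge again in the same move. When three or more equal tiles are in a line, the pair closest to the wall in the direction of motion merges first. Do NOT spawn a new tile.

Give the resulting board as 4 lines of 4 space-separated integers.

Answer: 32 16  0  0
32  8  0  0
16  2  8  0
 4  2  0  0

Derivation:
Slide left:
row 0: [0, 32, 16, 0] -> [32, 16, 0, 0]
row 1: [0, 0, 32, 8] -> [32, 8, 0, 0]
row 2: [16, 2, 0, 8] -> [16, 2, 8, 0]
row 3: [2, 2, 0, 2] -> [4, 2, 0, 0]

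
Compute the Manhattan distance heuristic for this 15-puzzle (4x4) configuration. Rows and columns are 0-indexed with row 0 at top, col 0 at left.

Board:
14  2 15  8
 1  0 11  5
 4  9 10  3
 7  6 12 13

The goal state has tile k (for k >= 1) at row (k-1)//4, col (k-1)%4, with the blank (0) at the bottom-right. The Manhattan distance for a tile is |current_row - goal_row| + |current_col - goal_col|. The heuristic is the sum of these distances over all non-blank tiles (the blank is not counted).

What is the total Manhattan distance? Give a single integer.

Answer: 34

Derivation:
Tile 14: at (0,0), goal (3,1), distance |0-3|+|0-1| = 4
Tile 2: at (0,1), goal (0,1), distance |0-0|+|1-1| = 0
Tile 15: at (0,2), goal (3,2), distance |0-3|+|2-2| = 3
Tile 8: at (0,3), goal (1,3), distance |0-1|+|3-3| = 1
Tile 1: at (1,0), goal (0,0), distance |1-0|+|0-0| = 1
Tile 11: at (1,2), goal (2,2), distance |1-2|+|2-2| = 1
Tile 5: at (1,3), goal (1,0), distance |1-1|+|3-0| = 3
Tile 4: at (2,0), goal (0,3), distance |2-0|+|0-3| = 5
Tile 9: at (2,1), goal (2,0), distance |2-2|+|1-0| = 1
Tile 10: at (2,2), goal (2,1), distance |2-2|+|2-1| = 1
Tile 3: at (2,3), goal (0,2), distance |2-0|+|3-2| = 3
Tile 7: at (3,0), goal (1,2), distance |3-1|+|0-2| = 4
Tile 6: at (3,1), goal (1,1), distance |3-1|+|1-1| = 2
Tile 12: at (3,2), goal (2,3), distance |3-2|+|2-3| = 2
Tile 13: at (3,3), goal (3,0), distance |3-3|+|3-0| = 3
Sum: 4 + 0 + 3 + 1 + 1 + 1 + 3 + 5 + 1 + 1 + 3 + 4 + 2 + 2 + 3 = 34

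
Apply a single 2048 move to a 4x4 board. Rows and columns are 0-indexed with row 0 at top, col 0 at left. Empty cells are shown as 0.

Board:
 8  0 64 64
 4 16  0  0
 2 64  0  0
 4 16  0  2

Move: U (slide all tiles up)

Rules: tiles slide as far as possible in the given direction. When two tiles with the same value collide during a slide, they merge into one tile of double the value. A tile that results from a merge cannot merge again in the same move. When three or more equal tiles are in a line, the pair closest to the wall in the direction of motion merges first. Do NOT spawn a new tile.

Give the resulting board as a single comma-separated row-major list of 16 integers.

Answer: 8, 16, 64, 64, 4, 64, 0, 2, 2, 16, 0, 0, 4, 0, 0, 0

Derivation:
Slide up:
col 0: [8, 4, 2, 4] -> [8, 4, 2, 4]
col 1: [0, 16, 64, 16] -> [16, 64, 16, 0]
col 2: [64, 0, 0, 0] -> [64, 0, 0, 0]
col 3: [64, 0, 0, 2] -> [64, 2, 0, 0]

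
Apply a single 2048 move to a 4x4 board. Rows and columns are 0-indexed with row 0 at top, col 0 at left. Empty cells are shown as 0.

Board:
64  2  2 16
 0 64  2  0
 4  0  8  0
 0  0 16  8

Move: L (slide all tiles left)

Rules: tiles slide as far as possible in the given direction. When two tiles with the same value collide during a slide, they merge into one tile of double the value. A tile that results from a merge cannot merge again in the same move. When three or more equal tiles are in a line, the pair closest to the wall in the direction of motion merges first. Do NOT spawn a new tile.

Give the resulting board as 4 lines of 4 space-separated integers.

Answer: 64  4 16  0
64  2  0  0
 4  8  0  0
16  8  0  0

Derivation:
Slide left:
row 0: [64, 2, 2, 16] -> [64, 4, 16, 0]
row 1: [0, 64, 2, 0] -> [64, 2, 0, 0]
row 2: [4, 0, 8, 0] -> [4, 8, 0, 0]
row 3: [0, 0, 16, 8] -> [16, 8, 0, 0]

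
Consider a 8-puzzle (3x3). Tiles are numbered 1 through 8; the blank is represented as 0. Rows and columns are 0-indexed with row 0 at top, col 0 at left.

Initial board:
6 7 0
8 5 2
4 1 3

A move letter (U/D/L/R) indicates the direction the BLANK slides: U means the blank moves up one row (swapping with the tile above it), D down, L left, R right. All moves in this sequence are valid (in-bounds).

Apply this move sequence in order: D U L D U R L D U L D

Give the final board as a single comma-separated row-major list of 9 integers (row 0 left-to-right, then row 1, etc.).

Answer: 8, 6, 7, 0, 5, 2, 4, 1, 3

Derivation:
After move 1 (D):
6 7 2
8 5 0
4 1 3

After move 2 (U):
6 7 0
8 5 2
4 1 3

After move 3 (L):
6 0 7
8 5 2
4 1 3

After move 4 (D):
6 5 7
8 0 2
4 1 3

After move 5 (U):
6 0 7
8 5 2
4 1 3

After move 6 (R):
6 7 0
8 5 2
4 1 3

After move 7 (L):
6 0 7
8 5 2
4 1 3

After move 8 (D):
6 5 7
8 0 2
4 1 3

After move 9 (U):
6 0 7
8 5 2
4 1 3

After move 10 (L):
0 6 7
8 5 2
4 1 3

After move 11 (D):
8 6 7
0 5 2
4 1 3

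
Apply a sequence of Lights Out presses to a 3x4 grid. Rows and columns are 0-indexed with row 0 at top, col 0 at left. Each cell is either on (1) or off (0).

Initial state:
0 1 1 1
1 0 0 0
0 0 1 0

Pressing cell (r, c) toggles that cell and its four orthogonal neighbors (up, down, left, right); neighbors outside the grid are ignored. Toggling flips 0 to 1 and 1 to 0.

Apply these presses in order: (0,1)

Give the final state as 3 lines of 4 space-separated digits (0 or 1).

Answer: 1 0 0 1
1 1 0 0
0 0 1 0

Derivation:
After press 1 at (0,1):
1 0 0 1
1 1 0 0
0 0 1 0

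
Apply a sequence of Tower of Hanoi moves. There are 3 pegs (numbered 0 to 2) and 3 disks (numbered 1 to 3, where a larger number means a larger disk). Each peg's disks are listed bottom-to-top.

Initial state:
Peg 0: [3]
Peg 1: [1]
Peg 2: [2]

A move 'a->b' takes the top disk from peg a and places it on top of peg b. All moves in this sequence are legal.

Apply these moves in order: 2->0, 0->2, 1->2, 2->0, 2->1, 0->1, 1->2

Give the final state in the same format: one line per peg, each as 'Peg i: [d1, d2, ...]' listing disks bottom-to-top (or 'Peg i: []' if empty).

After move 1 (2->0):
Peg 0: [3, 2]
Peg 1: [1]
Peg 2: []

After move 2 (0->2):
Peg 0: [3]
Peg 1: [1]
Peg 2: [2]

After move 3 (1->2):
Peg 0: [3]
Peg 1: []
Peg 2: [2, 1]

After move 4 (2->0):
Peg 0: [3, 1]
Peg 1: []
Peg 2: [2]

After move 5 (2->1):
Peg 0: [3, 1]
Peg 1: [2]
Peg 2: []

After move 6 (0->1):
Peg 0: [3]
Peg 1: [2, 1]
Peg 2: []

After move 7 (1->2):
Peg 0: [3]
Peg 1: [2]
Peg 2: [1]

Answer: Peg 0: [3]
Peg 1: [2]
Peg 2: [1]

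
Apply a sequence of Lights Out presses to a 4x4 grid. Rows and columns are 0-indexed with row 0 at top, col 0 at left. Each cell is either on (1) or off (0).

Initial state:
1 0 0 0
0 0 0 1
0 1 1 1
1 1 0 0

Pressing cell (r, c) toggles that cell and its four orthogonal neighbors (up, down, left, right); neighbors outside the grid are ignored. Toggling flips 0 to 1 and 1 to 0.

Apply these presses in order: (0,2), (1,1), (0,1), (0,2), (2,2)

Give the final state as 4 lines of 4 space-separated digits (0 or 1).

After press 1 at (0,2):
1 1 1 1
0 0 1 1
0 1 1 1
1 1 0 0

After press 2 at (1,1):
1 0 1 1
1 1 0 1
0 0 1 1
1 1 0 0

After press 3 at (0,1):
0 1 0 1
1 0 0 1
0 0 1 1
1 1 0 0

After press 4 at (0,2):
0 0 1 0
1 0 1 1
0 0 1 1
1 1 0 0

After press 5 at (2,2):
0 0 1 0
1 0 0 1
0 1 0 0
1 1 1 0

Answer: 0 0 1 0
1 0 0 1
0 1 0 0
1 1 1 0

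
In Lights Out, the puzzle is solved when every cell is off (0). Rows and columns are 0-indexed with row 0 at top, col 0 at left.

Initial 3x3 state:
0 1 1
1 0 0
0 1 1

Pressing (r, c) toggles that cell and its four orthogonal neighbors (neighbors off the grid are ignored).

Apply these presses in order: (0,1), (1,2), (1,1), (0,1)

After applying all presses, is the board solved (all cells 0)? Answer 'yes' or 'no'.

Answer: yes

Derivation:
After press 1 at (0,1):
1 0 0
1 1 0
0 1 1

After press 2 at (1,2):
1 0 1
1 0 1
0 1 0

After press 3 at (1,1):
1 1 1
0 1 0
0 0 0

After press 4 at (0,1):
0 0 0
0 0 0
0 0 0

Lights still on: 0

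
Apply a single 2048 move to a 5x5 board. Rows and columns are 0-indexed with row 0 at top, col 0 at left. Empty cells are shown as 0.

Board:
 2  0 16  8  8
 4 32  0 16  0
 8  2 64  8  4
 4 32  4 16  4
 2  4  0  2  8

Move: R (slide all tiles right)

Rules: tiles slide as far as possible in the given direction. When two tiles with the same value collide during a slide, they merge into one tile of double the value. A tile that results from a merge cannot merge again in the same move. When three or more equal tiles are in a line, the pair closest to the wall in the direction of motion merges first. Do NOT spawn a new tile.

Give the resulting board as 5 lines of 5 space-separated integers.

Answer:  0  0  2 16 16
 0  0  4 32 16
 8  2 64  8  4
 4 32  4 16  4
 0  2  4  2  8

Derivation:
Slide right:
row 0: [2, 0, 16, 8, 8] -> [0, 0, 2, 16, 16]
row 1: [4, 32, 0, 16, 0] -> [0, 0, 4, 32, 16]
row 2: [8, 2, 64, 8, 4] -> [8, 2, 64, 8, 4]
row 3: [4, 32, 4, 16, 4] -> [4, 32, 4, 16, 4]
row 4: [2, 4, 0, 2, 8] -> [0, 2, 4, 2, 8]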